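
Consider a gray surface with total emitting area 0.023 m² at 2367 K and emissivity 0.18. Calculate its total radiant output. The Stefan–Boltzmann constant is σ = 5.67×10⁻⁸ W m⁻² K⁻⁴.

Stefan–Boltzmann: P = εσAT⁴ = 0.18 × 5.67×10⁻⁸ × 0.0230 × (2367)⁴ = 0.18 × 5.67×10⁻⁸ × 0.0230 × 3.14×10^13.
P = 7370 W.

P ≈ 7370 W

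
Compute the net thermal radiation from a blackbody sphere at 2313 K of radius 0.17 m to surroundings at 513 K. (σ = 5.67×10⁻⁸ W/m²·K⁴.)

Q ≈ 5.88×10^5 W

A = 4πr² = 4π × (0.17)² = 0.363 m².
Q = σA(T⁴ − T_s⁴). T⁴ − T_s⁴ = (2313)⁴ − (513)⁴ = 2.86×10^13 − 6.93×10^10 = 2.86×10^13 K⁴.
Q = 5.67×10⁻⁸ × 0.363 × 2.86×10^13 = 5.88×10^5 W.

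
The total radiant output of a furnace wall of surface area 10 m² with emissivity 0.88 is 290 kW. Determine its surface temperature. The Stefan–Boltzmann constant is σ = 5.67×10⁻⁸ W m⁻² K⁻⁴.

T ≈ 873 K

From P = εσAT⁴, T = (P / εσA)^(1/4) = (2.90×10^5 / (0.88 × 5.67×10⁻⁸ × 10.0))^(1/4).
T = (5.81×10^11)^(1/4) = 873 K.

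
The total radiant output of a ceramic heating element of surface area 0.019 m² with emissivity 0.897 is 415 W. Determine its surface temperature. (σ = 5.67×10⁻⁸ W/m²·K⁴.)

T ≈ 810 K

From P = εσAT⁴, T = (P / εσA)^(1/4) = (415 / (0.897 × 5.67×10⁻⁸ × 0.0190))^(1/4).
T = (4.29×10^11)^(1/4) = 810 K.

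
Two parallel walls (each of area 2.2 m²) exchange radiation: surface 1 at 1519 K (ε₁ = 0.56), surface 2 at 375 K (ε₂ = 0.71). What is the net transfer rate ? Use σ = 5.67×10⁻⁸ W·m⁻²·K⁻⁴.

Q ≈ 3.02×10^5 W

For two large parallel gray plates, q = σ(T₁⁴ − T₂⁴) / (1/ε₁ + 1/ε₂ − 1).
1/ε₁ + 1/ε₂ − 1 = 1/0.56 + 1/0.71 − 1 = 2.194.
T₁⁴ − T₂⁴ = 5.32×10^12 − 1.98×10^10 = 5.30×10^12 K⁴.
q = 5.67×10⁻⁸ × 5.30×10^12 / 2.194 = 1.37×10^5 W/m².
Q = q·A = 1.37×10^5 × 2.2 = 3.02×10^5 W.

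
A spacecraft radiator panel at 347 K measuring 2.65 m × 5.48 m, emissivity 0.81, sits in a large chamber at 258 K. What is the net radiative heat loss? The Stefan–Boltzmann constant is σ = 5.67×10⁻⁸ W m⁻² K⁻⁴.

A = 2.65 × 5.48 = 14.5 m².
Q = εσA(T⁴ − T_s⁴). T⁴ − T_s⁴ = (347)⁴ − (258)⁴ = 1.45×10^10 − 4.43×10^9 = 1.01×10^10 K⁴.
Q = 0.81 × 5.67×10⁻⁸ × 14.5 × 1.01×10^10 = 6710 W.

Q ≈ 6710 W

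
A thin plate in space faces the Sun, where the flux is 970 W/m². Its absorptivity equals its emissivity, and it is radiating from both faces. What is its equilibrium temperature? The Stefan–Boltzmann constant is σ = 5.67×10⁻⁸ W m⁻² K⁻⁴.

Absorbed flux αS = emitted flux 2εσT⁴ per unit area; with α = ε this gives T = (S/2σ)^(1/4).
T = (970 / (2 × 5.67×10⁻⁸))^(1/4) = (8.55×10^9)^(1/4).
T = 304 K.

T ≈ 304 K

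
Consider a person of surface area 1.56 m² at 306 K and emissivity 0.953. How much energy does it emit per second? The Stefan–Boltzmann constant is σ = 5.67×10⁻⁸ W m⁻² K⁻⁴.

P ≈ 739 W

P = εσAT⁴ = 0.953 × 5.67×10⁻⁸ × 1.56 × (306)⁴ = 0.953 × 5.67×10⁻⁸ × 1.56 × 8.77×10^9.
P = 739 W.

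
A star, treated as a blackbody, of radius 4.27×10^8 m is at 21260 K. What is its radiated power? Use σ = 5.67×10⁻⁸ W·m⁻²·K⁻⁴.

P ≈ 2.65×10^28 W

A = 4πr² = 4π × (4.27×10^8)² = 2.29×10^18 m².
P = σAT⁴ = 5.67×10⁻⁸ × 2.29×10^18 × (21260)⁴ = 5.67×10⁻⁸ × 2.29×10^18 × 2.04×10^17.
P = 2.65×10^28 W.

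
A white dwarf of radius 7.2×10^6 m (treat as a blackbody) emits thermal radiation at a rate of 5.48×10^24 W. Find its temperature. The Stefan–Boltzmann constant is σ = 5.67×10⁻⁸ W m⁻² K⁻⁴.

T ≈ 19600 K

A = 4πr² = 4π × (7.2×10^6)² = 6.51×10^14 m².
From P = σAT⁴, T = (P / σA)^(1/4) = (5.48×10^24 / (5.67×10⁻⁸ × 6.51×10^14))^(1/4).
T = (1.48×10^17)^(1/4) = 19600 K.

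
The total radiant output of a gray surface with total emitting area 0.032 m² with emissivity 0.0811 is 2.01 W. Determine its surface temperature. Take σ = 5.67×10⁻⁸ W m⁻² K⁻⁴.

T ≈ 342 K

From P = εσAT⁴, T = (P / εσA)^(1/4) = (2.01 / (0.0811 × 5.67×10⁻⁸ × 0.0320))^(1/4).
T = (1.37×10^10)^(1/4) = 342 K.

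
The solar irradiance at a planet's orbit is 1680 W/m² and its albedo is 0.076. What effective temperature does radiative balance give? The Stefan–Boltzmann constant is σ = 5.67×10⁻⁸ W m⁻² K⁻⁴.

Power absorbed = (1−a)S·πR²; power emitted = 4πR²σT⁴. Equating and cancelling πR²:
T = ((1−a)S / 4σ)^(1/4) = (1550 / (4 × 5.67×10⁻⁸))^(1/4) = (6.84×10^9)^(1/4).
T = 288 K.

T ≈ 288 K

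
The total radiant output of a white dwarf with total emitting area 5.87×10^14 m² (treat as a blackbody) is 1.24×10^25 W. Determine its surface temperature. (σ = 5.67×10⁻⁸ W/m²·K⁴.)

From P = σAT⁴, T = (P / σA)^(1/4) = (1.24×10^25 / (5.67×10⁻⁸ × 5.87×10^14))^(1/4).
T = (3.73×10^17)^(1/4) = 24700 K.

T ≈ 24700 K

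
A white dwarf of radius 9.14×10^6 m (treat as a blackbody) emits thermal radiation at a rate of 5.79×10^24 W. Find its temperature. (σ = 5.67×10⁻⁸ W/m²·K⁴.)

T ≈ 17700 K

A = 4πr² = 4π × (9.14×10^6)² = 1.05×10^15 m².
From P = σAT⁴, T = (P / σA)^(1/4) = (5.79×10^24 / (5.67×10⁻⁸ × 1.05×10^15))^(1/4).
T = (9.73×10^16)^(1/4) = 17700 K.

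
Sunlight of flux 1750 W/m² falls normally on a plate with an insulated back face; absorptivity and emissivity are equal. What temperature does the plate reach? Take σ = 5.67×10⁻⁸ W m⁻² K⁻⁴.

Absorbed flux αS = emitted flux εσT⁴ (one radiating face); with α = ε, T = (S/σ)^(1/4).
T = (1750 / 5.67×10⁻⁸)^(1/4) = (3.09×10^10)^(1/4).
T = 419 K.

T ≈ 419 K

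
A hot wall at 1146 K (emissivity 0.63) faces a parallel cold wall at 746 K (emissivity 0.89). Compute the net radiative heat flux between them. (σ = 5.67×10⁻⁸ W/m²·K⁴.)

q ≈ 46900 W/m²

For two large parallel gray plates, q = σ(T₁⁴ − T₂⁴) / (1/ε₁ + 1/ε₂ − 1).
1/ε₁ + 1/ε₂ − 1 = 1/0.63 + 1/0.89 − 1 = 1.711.
T₁⁴ − T₂⁴ = 1.72×10^12 − 3.10×10^11 = 1.42×10^12 K⁴.
q = 5.67×10⁻⁸ × 1.42×10^12 / 1.711 = 46900 W/m².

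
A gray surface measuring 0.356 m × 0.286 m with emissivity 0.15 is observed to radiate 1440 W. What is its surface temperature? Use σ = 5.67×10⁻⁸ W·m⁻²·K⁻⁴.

A = 0.356 × 0.286 = 0.102 m².
From P = εσAT⁴, T = (P / εσA)^(1/4) = (1440 / (0.15 × 5.67×10⁻⁸ × 0.102))^(1/4).
T = (1.66×10^12)^(1/4) = 1140 K.

T ≈ 1140 K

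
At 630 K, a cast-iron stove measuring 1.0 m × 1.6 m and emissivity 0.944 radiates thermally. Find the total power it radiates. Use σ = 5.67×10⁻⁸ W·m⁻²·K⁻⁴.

P ≈ 13500 W

A = 1.0 × 1.6 = 1.60 m².
P = εσAT⁴ = 0.944 × 5.67×10⁻⁸ × 1.60 × (630)⁴ = 0.944 × 5.67×10⁻⁸ × 1.60 × 1.58×10^11.
P = 13500 W.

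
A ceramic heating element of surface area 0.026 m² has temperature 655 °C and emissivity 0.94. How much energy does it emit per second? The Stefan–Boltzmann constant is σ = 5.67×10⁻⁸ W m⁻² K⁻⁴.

P ≈ 1030 W

655 °C = 928 K.
Stefan–Boltzmann: P = εσAT⁴ = 0.94 × 5.67×10⁻⁸ × 0.0260 × (928)⁴ = 0.94 × 5.67×10⁻⁸ × 0.0260 × 7.42×10^11.
P = 1030 W.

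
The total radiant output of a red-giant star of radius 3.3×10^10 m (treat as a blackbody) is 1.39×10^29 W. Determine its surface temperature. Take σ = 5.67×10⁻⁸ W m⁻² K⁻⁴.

T ≈ 3660 K

A = 4πr² = 4π × (3.3×10^10)² = 1.37×10^22 m².
From P = σAT⁴, T = (P / σA)^(1/4) = (1.39×10^29 / (5.67×10⁻⁸ × 1.37×10^22))^(1/4).
T = (1.79×10^14)^(1/4) = 3660 K.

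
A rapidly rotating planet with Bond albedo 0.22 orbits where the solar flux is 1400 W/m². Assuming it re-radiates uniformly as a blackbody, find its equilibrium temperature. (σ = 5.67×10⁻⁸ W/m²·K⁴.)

T ≈ 263 K

Power absorbed = (1−a)S·πR²; power emitted = 4πR²σT⁴. Equating and cancelling πR²:
T = ((1−a)S / 4σ)^(1/4) = (1090 / (4 × 5.67×10⁻⁸))^(1/4) = (4.81×10^9)^(1/4).
T = 263 K.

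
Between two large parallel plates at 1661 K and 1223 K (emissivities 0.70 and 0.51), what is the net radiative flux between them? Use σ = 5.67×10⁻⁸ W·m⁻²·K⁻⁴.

For two large parallel gray plates, q = σ(T₁⁴ − T₂⁴) / (1/ε₁ + 1/ε₂ − 1).
1/ε₁ + 1/ε₂ − 1 = 1/0.70 + 1/0.51 − 1 = 2.389.
T₁⁴ − T₂⁴ = 7.61×10^12 − 2.24×10^12 = 5.37×10^12 K⁴.
q = 5.67×10⁻⁸ × 5.37×10^12 / 2.389 = 1.28×10^5 W/m².

q ≈ 1.28×10^5 W/m²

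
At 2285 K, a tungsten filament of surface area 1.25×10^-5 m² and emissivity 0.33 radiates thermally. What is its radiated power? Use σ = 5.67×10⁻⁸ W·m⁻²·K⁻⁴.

P = εσAT⁴ = 0.33 × 5.67×10⁻⁸ × 1.25×10^-5 × (2285)⁴ = 0.33 × 5.67×10⁻⁸ × 1.25×10^-5 × 2.73×10^13.
P = 6.38 W.

P ≈ 6.38 W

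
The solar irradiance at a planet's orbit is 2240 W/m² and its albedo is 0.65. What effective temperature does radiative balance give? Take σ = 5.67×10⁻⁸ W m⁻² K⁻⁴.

T ≈ 242 K

Power absorbed = (1−a)S·πR²; power emitted = 4πR²σT⁴. Equating and cancelling πR²:
T = ((1−a)S / 4σ)^(1/4) = (784 / (4 × 5.67×10⁻⁸))^(1/4) = (3.46×10^9)^(1/4).
T = 242 K.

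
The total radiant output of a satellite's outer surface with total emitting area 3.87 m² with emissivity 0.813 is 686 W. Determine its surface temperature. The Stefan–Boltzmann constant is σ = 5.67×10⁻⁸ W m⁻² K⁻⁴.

T ≈ 249 K

From P = εσAT⁴, T = (P / εσA)^(1/4) = (686 / (0.813 × 5.67×10⁻⁸ × 3.87))^(1/4).
T = (3.85×10^9)^(1/4) = 249 K.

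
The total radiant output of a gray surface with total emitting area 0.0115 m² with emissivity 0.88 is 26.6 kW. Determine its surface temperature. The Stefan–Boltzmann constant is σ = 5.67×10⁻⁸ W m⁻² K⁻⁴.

T ≈ 2610 K

From P = εσAT⁴, T = (P / εσA)^(1/4) = (26600 / (0.88 × 5.67×10⁻⁸ × 0.0115))^(1/4).
T = (4.64×10^13)^(1/4) = 2610 K.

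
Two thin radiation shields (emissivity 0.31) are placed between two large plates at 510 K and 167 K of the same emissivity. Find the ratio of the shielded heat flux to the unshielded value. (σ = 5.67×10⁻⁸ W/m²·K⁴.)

With N identical shields there are N+1 = 3 gaps in series, each with the same radiative resistance, so the flux falls to 1/(N+1) of its unshielded value.

ratio ≈ 0.333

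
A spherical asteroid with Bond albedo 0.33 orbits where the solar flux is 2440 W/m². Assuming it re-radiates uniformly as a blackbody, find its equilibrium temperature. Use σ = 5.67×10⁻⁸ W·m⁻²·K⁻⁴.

T ≈ 291 K

Power absorbed = (1−a)S·πR²; power emitted = 4πR²σT⁴. Equating and cancelling πR²:
T = ((1−a)S / 4σ)^(1/4) = (1630 / (4 × 5.67×10⁻⁸))^(1/4) = (7.21×10^9)^(1/4).
T = 291 K.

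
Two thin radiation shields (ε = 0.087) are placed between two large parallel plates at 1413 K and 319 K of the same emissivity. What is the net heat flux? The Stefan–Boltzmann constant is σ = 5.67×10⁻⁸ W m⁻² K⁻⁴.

q ≈ 3420 W/m²

Each of the 3 gaps contributes resistance (2/ε − 1) = 2/0.087 − 1 = 21.99; total = 65.97.
q = σ(T₁⁴ − T₂⁴) / 65.97 = 5.67×10⁻⁸ × 3.98×10^12 / 65.97 = 3420 W/m².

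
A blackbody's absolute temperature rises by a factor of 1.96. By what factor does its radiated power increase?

factor ≈ 14.8

P ∝ T⁴, so the power scales as (1.96)⁴ = 14.8.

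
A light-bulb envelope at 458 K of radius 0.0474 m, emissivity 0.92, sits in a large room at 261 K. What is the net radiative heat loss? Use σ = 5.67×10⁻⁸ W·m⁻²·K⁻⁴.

A = 4πr² = 4π × (0.0474)² = 0.0282 m².
Q = εσA(T⁴ − T_s⁴). T⁴ − T_s⁴ = (458)⁴ − (261)⁴ = 4.40×10^10 − 4.64×10^9 = 3.94×10^10 K⁴.
Q = 0.92 × 5.67×10⁻⁸ × 0.0282 × 3.94×10^10 = 58.0 W.

Q ≈ 58.0 W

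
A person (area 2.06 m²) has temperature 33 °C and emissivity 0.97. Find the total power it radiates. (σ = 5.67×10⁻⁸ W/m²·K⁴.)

P ≈ 993 W

33 °C = 306 K.
Stefan–Boltzmann: P = εσAT⁴ = 0.97 × 5.67×10⁻⁸ × 2.06 × (306)⁴ = 0.97 × 5.67×10⁻⁸ × 2.06 × 8.77×10^9.
P = 993 W.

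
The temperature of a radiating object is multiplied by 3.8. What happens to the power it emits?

P ∝ T⁴, so the power scales as (3.8)⁴ = 209.

factor ≈ 209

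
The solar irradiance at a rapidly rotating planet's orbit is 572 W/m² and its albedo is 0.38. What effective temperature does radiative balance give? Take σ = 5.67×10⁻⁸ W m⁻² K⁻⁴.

Power absorbed = (1−a)S·πR²; power emitted = 4πR²σT⁴. Equating and cancelling πR²:
T = ((1−a)S / 4σ)^(1/4) = (355 / (4 × 5.67×10⁻⁸))^(1/4) = (1.56×10^9)^(1/4).
T = 199 K.

T ≈ 199 K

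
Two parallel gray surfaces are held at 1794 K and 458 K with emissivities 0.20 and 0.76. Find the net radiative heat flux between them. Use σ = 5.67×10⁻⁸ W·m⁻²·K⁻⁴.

For two large parallel gray plates, q = σ(T₁⁴ − T₂⁴) / (1/ε₁ + 1/ε₂ − 1).
1/ε₁ + 1/ε₂ − 1 = 1/0.20 + 1/0.76 − 1 = 5.316.
T₁⁴ − T₂⁴ = 1.04×10^13 − 4.40×10^10 = 1.03×10^13 K⁴.
q = 5.67×10⁻⁸ × 1.03×10^13 / 5.316 = 1.10×10^5 W/m².

q ≈ 1.10×10^5 W/m²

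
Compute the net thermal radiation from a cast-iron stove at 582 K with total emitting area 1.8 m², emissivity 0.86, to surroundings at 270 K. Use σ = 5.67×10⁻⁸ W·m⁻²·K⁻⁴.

Q = εσA(T⁴ − T_s⁴). T⁴ − T_s⁴ = (582)⁴ − (270)⁴ = 1.15×10^11 − 5.31×10^9 = 1.09×10^11 K⁴.
Q = 0.86 × 5.67×10⁻⁸ × 1.80 × 1.09×10^11 = 9600 W.

Q ≈ 9600 W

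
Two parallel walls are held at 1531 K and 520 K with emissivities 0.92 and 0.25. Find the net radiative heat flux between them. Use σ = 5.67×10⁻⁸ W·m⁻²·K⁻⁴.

q ≈ 75200 W/m²

For two large parallel gray plates, q = σ(T₁⁴ − T₂⁴) / (1/ε₁ + 1/ε₂ − 1).
1/ε₁ + 1/ε₂ − 1 = 1/0.92 + 1/0.25 − 1 = 4.087.
T₁⁴ − T₂⁴ = 5.49×10^12 − 7.31×10^10 = 5.42×10^12 K⁴.
q = 5.67×10⁻⁸ × 5.42×10^12 / 4.087 = 75200 W/m².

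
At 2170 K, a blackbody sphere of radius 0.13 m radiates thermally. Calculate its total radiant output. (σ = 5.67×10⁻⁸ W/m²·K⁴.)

A = 4πr² = 4π × (0.13)² = 0.212 m².
P = σAT⁴ = 5.67×10⁻⁸ × 0.212 × (2170)⁴ = 5.67×10⁻⁸ × 0.212 × 2.22×10^13.
P = 2.67×10^5 W.

P ≈ 2.67×10^5 W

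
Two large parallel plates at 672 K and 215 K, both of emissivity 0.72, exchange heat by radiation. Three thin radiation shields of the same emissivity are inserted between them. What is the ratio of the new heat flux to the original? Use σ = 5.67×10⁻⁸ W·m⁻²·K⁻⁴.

With N identical shields there are N+1 = 4 gaps in series, each with the same radiative resistance, so the flux falls to 1/(N+1) of its unshielded value.

ratio ≈ 0.250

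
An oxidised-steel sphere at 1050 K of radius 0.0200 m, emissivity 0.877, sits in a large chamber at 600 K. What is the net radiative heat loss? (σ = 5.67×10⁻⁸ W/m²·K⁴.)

Q ≈ 271 W

A = 4πr² = 4π × (0.0200)² = 5.03×10^-3 m².
Q = εσA(T⁴ − T_s⁴). T⁴ − T_s⁴ = (1050)⁴ − (600)⁴ = 1.22×10^12 − 1.30×10^11 = 1.09×10^12 K⁴.
Q = 0.877 × 5.67×10⁻⁸ × 5.03×10^-3 × 1.09×10^12 = 271 W.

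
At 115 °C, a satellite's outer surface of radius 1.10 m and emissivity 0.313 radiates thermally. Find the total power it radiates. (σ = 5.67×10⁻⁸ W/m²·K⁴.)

A = 4πr² = 4π × (1.10)² = 15.2 m².
115 °C = 388 K.
P = εσAT⁴ = 0.313 × 5.67×10⁻⁸ × 15.2 × (388)⁴ = 0.313 × 5.67×10⁻⁸ × 15.2 × 2.27×10^10.
P = 6120 W.

P ≈ 6120 W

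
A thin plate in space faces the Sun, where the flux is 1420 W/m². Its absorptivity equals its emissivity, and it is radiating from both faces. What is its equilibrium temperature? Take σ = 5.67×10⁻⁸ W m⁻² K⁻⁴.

Absorbed flux αS = emitted flux 2εσT⁴ per unit area; with α = ε this gives T = (S/2σ)^(1/4).
T = (1420 / (2 × 5.67×10⁻⁸))^(1/4) = (1.25×10^10)^(1/4).
T = 335 K.

T ≈ 335 K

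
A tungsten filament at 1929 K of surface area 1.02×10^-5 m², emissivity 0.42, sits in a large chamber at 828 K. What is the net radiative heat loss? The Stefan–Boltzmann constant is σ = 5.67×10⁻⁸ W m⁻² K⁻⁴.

Q ≈ 3.25 W

Q = εσA(T⁴ − T_s⁴). T⁴ − T_s⁴ = (1929)⁴ − (828)⁴ = 1.38×10^13 − 4.70×10^11 = 1.34×10^13 K⁴.
Q = 0.42 × 5.67×10⁻⁸ × 1.02×10^-5 × 1.34×10^13 = 3.25 W.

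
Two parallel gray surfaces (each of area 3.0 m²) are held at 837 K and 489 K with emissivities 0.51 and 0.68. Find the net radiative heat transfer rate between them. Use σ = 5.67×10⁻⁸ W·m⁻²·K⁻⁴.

Q ≈ 30300 W

For two large parallel gray plates, q = σ(T₁⁴ − T₂⁴) / (1/ε₁ + 1/ε₂ − 1).
1/ε₁ + 1/ε₂ − 1 = 1/0.51 + 1/0.68 − 1 = 2.431.
T₁⁴ − T₂⁴ = 4.91×10^11 − 5.72×10^10 = 4.34×10^11 K⁴.
q = 5.67×10⁻⁸ × 4.34×10^11 / 2.431 = 10100 W/m².
Q = q·A = 10100 × 3.0 = 30300 W.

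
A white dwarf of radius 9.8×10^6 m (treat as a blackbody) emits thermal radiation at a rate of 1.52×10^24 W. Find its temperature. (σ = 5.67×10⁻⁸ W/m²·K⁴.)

T ≈ 12200 K

A = 4πr² = 4π × (9.8×10^6)² = 1.21×10^15 m².
From P = σAT⁴, T = (P / σA)^(1/4) = (1.52×10^24 / (5.67×10⁻⁸ × 1.21×10^15))^(1/4).
T = (2.22×10^16)^(1/4) = 12200 K.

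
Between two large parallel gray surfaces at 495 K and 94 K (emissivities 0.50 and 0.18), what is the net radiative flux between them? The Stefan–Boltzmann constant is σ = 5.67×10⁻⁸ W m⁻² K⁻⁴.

q ≈ 519 W/m²

For two large parallel gray plates, q = σ(T₁⁴ − T₂⁴) / (1/ε₁ + 1/ε₂ − 1).
1/ε₁ + 1/ε₂ − 1 = 1/0.50 + 1/0.18 − 1 = 6.556.
T₁⁴ − T₂⁴ = 6.00×10^10 − 7.81×10^7 = 6.00×10^10 K⁴.
q = 5.67×10⁻⁸ × 6.00×10^10 / 6.556 = 519 W/m².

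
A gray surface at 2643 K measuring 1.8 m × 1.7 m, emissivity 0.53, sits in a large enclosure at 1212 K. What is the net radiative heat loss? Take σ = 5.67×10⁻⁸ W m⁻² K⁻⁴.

A = 1.8 × 1.7 = 3.06 m².
Q = εσA(T⁴ − T_s⁴). T⁴ − T_s⁴ = (2643)⁴ − (1212)⁴ = 4.88×10^13 − 2.16×10^12 = 4.66×10^13 K⁴.
Q = 0.53 × 5.67×10⁻⁸ × 3.06 × 4.66×10^13 = 4.29×10^6 W.

Q ≈ 4.29×10^6 W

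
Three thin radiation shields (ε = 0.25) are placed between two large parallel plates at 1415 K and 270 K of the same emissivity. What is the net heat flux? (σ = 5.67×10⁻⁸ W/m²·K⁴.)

q ≈ 8110 W/m²

Each of the 4 gaps contributes resistance (2/ε − 1) = 2/0.25 − 1 = 7.000; total = 28.00.
q = σ(T₁⁴ − T₂⁴) / 28.00 = 5.67×10⁻⁸ × 4.00×10^12 / 28.00 = 8110 W/m².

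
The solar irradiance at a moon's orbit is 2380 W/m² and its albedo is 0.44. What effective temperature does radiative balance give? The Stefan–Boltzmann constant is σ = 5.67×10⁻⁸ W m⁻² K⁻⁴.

T ≈ 277 K

Power absorbed = (1−a)S·πR²; power emitted = 4πR²σT⁴. Equating and cancelling πR²:
T = ((1−a)S / 4σ)^(1/4) = (1330 / (4 × 5.67×10⁻⁸))^(1/4) = (5.88×10^9)^(1/4).
T = 277 K.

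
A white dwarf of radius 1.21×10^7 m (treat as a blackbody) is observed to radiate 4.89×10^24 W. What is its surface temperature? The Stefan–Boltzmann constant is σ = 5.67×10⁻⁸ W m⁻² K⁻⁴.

A = 4πr² = 4π × (1.21×10^7)² = 1.84×10^15 m².
From P = σAT⁴, T = (P / σA)^(1/4) = (4.89×10^24 / (5.67×10⁻⁸ × 1.84×10^15))^(1/4).
T = (4.69×10^16)^(1/4) = 14700 K.

T ≈ 14700 K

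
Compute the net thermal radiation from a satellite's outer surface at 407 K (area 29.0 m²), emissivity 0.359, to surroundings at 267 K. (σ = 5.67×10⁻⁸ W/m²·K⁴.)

Q = εσA(T⁴ − T_s⁴). T⁴ − T_s⁴ = (407)⁴ − (267)⁴ = 2.74×10^10 − 5.08×10^9 = 2.24×10^10 K⁴.
Q = 0.359 × 5.67×10⁻⁸ × 29.0 × 2.24×10^10 = 13200 W.

Q ≈ 13200 W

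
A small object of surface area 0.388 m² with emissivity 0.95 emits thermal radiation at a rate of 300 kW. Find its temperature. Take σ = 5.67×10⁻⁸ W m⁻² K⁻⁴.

From P = εσAT⁴, T = (P / εσA)^(1/4) = (3.00×10^5 / (0.95 × 5.67×10⁻⁸ × 0.388))^(1/4).
T = (1.44×10^13)^(1/4) = 1950 K.

T ≈ 1950 K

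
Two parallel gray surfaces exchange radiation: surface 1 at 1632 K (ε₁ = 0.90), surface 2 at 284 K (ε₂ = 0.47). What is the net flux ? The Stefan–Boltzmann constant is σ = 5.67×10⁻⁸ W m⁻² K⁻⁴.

q ≈ 1.79×10^5 W/m²

For two large parallel gray plates, q = σ(T₁⁴ − T₂⁴) / (1/ε₁ + 1/ε₂ − 1).
1/ε₁ + 1/ε₂ − 1 = 1/0.90 + 1/0.47 − 1 = 2.239.
T₁⁴ − T₂⁴ = 7.09×10^12 − 6.51×10^9 = 7.09×10^12 K⁴.
q = 5.67×10⁻⁸ × 7.09×10^12 / 2.239 = 1.79×10^5 W/m².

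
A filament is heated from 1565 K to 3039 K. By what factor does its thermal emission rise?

P ∝ T⁴, so the ratio is (3039/1565)⁴ = (1.942)⁴ = 14.2.

ratio ≈ 14.2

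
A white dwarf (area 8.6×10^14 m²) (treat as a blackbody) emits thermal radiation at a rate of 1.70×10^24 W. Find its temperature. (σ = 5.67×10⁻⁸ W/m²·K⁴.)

From P = σAT⁴, T = (P / σA)^(1/4) = (1.70×10^24 / (5.67×10⁻⁸ × 8.60×10^14))^(1/4).
T = (3.49×10^16)^(1/4) = 13700 K.

T ≈ 13700 K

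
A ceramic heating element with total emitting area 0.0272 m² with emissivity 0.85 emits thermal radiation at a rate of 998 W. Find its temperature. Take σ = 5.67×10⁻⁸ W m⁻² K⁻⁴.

From P = εσAT⁴, T = (P / εσA)^(1/4) = (998 / (0.85 × 5.67×10⁻⁸ × 0.0272))^(1/4).
T = (7.61×10^11)^(1/4) = 934 K.

T ≈ 934 K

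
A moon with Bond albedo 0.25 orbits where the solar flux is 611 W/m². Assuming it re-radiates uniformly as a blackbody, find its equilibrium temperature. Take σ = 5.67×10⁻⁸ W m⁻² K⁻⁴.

T ≈ 212 K

Power absorbed = (1−a)S·πR²; power emitted = 4πR²σT⁴. Equating and cancelling πR²:
T = ((1−a)S / 4σ)^(1/4) = (458 / (4 × 5.67×10⁻⁸))^(1/4) = (2.02×10^9)^(1/4).
T = 212 K.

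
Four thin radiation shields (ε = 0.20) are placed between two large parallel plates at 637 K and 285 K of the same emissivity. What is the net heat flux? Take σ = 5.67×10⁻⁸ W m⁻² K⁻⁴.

Each of the 5 gaps contributes resistance (2/ε − 1) = 2/0.20 − 1 = 9.000; total = 45.00.
q = σ(T₁⁴ − T₂⁴) / 45.00 = 5.67×10⁻⁸ × 1.58×10^11 / 45.00 = 199 W/m².

q ≈ 199 W/m²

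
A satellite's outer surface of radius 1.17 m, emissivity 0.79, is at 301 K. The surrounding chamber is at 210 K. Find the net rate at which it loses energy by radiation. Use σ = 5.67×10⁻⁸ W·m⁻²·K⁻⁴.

Q ≈ 4830 W

A = 4πr² = 4π × (1.17)² = 17.2 m².
Q = εσA(T⁴ − T_s⁴). T⁴ − T_s⁴ = (301)⁴ − (210)⁴ = 8.21×10^9 − 1.94×10^9 = 6.26×10^9 K⁴.
Q = 0.79 × 5.67×10⁻⁸ × 17.2 × 6.26×10^9 = 4830 W.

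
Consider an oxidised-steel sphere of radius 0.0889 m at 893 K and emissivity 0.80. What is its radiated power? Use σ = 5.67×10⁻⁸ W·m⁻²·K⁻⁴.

P ≈ 2860 W

A = 4πr² = 4π × (0.0889)² = 0.0993 m².
Stefan–Boltzmann: P = εσAT⁴ = 0.80 × 5.67×10⁻⁸ × 0.0993 × (893)⁴ = 0.80 × 5.67×10⁻⁸ × 0.0993 × 6.36×10^11.
P = 2860 W.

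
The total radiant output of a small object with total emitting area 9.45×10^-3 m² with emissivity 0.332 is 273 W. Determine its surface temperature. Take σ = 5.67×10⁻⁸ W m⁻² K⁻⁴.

T ≈ 1110 K

From P = εσAT⁴, T = (P / εσA)^(1/4) = (273 / (0.332 × 5.67×10⁻⁸ × 9.45×10^-3))^(1/4).
T = (1.53×10^12)^(1/4) = 1110 K.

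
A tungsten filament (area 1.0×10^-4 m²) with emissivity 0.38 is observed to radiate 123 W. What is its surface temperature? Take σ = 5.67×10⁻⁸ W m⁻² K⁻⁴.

T ≈ 2750 K

From P = εσAT⁴, T = (P / εσA)^(1/4) = (123 / (0.38 × 5.67×10⁻⁸ × 1.00×10^-4))^(1/4).
T = (5.71×10^13)^(1/4) = 2750 K.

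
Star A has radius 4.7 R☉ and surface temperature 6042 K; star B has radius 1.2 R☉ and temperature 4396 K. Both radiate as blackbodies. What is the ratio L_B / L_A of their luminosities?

L = 4πR²σT⁴ ∝ R²T⁴, so L_B/L_A = (1.2/4.7)² × (4396/6042)⁴ = 0.0652 × 0.280 = 0.0183.

L_B/L_A ≈ 0.0183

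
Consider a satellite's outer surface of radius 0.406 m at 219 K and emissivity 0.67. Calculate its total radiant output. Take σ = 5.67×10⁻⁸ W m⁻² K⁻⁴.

P ≈ 181 W

A = 4πr² = 4π × (0.406)² = 2.07 m².
P = εσAT⁴ = 0.67 × 5.67×10⁻⁸ × 2.07 × (219)⁴ = 0.67 × 5.67×10⁻⁸ × 2.07 × 2.30×10^9.
P = 181 W.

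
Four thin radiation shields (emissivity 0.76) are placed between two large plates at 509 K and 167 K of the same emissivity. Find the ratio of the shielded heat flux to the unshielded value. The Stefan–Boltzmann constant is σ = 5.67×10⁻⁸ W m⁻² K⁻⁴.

ratio ≈ 0.200

With N identical shields there are N+1 = 5 gaps in series, each with the same radiative resistance, so the flux falls to 1/(N+1) of its unshielded value.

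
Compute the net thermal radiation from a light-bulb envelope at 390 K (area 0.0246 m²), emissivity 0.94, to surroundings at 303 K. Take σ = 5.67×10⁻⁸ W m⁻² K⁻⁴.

Q ≈ 19.3 W

Q = εσA(T⁴ − T_s⁴). T⁴ − T_s⁴ = (390)⁴ − (303)⁴ = 2.31×10^10 − 8.43×10^9 = 1.47×10^10 K⁴.
Q = 0.94 × 5.67×10⁻⁸ × 0.0246 × 1.47×10^10 = 19.3 W.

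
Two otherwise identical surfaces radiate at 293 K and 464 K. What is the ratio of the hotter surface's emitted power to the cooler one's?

ratio ≈ 6.29

P ∝ T⁴, so the ratio is (464/293)⁴ = (1.584)⁴ = 6.29.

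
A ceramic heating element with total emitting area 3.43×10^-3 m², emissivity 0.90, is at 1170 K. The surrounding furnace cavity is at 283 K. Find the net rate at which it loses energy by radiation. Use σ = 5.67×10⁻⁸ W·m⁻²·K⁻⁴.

Q ≈ 327 W

Q = εσA(T⁴ − T_s⁴). T⁴ − T_s⁴ = (1170)⁴ − (283)⁴ = 1.87×10^12 − 6.41×10^9 = 1.87×10^12 K⁴.
Q = 0.90 × 5.67×10⁻⁸ × 3.43×10^-3 × 1.87×10^12 = 327 W.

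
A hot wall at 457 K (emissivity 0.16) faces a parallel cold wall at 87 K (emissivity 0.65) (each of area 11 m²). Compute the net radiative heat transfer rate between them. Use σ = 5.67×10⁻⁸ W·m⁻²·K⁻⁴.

For two large parallel gray plates, q = σ(T₁⁴ − T₂⁴) / (1/ε₁ + 1/ε₂ − 1).
1/ε₁ + 1/ε₂ − 1 = 1/0.16 + 1/0.65 − 1 = 6.788.
T₁⁴ − T₂⁴ = 4.36×10^10 − 5.73×10^7 = 4.36×10^10 K⁴.
q = 5.67×10⁻⁸ × 4.36×10^10 / 6.788 = 364 W/m².
Q = q·A = 364 × 11 = 4000 W.

Q ≈ 4000 W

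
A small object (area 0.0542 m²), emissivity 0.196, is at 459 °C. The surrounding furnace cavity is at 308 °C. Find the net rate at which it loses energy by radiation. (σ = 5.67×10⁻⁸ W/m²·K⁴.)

Q ≈ 104 W

Convert: 459 °C = 732 K; 308 °C = 581 K.
Q = εσA(T⁴ − T_s⁴). T⁴ − T_s⁴ = (732)⁴ − (581)⁴ = 2.87×10^11 − 1.14×10^11 = 1.73×10^11 K⁴.
Q = 0.196 × 5.67×10⁻⁸ × 0.0542 × 1.73×10^11 = 104 W.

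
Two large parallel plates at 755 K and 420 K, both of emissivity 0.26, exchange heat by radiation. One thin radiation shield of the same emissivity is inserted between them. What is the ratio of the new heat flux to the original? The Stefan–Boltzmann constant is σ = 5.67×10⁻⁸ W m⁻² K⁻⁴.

ratio ≈ 0.500

With N identical shields there are N+1 = 2 gaps in series, each with the same radiative resistance, so the flux falls to 1/(N+1) of its unshielded value.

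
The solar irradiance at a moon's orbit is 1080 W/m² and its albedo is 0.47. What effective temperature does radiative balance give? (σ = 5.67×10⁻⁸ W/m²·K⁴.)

T ≈ 224 K

Power absorbed = (1−a)S·πR²; power emitted = 4πR²σT⁴. Equating and cancelling πR²:
T = ((1−a)S / 4σ)^(1/4) = (572 / (4 × 5.67×10⁻⁸))^(1/4) = (2.52×10^9)^(1/4).
T = 224 K.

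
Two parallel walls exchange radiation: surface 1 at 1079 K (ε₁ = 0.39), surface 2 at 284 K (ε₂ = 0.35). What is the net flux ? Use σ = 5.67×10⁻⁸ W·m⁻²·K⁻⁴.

q ≈ 17300 W/m²

For two large parallel gray plates, q = σ(T₁⁴ − T₂⁴) / (1/ε₁ + 1/ε₂ − 1).
1/ε₁ + 1/ε₂ − 1 = 1/0.39 + 1/0.35 − 1 = 4.421.
T₁⁴ − T₂⁴ = 1.36×10^12 − 6.51×10^9 = 1.35×10^12 K⁴.
q = 5.67×10⁻⁸ × 1.35×10^12 / 4.421 = 17300 W/m².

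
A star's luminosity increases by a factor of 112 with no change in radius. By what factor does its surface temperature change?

factor ≈ 3.25

P ∝ T⁴ ⇒ T ∝ P^(1/4), so T scales by (112)^(1/4) = 3.25.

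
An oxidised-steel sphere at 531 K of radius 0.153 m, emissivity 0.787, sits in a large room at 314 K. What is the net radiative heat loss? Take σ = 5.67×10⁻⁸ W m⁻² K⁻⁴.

Q ≈ 916 W

A = 4πr² = 4π × (0.153)² = 0.294 m².
Q = εσA(T⁴ − T_s⁴). T⁴ − T_s⁴ = (531)⁴ − (314)⁴ = 7.95×10^10 − 9.72×10^9 = 6.98×10^10 K⁴.
Q = 0.787 × 5.67×10⁻⁸ × 0.294 × 6.98×10^10 = 916 W.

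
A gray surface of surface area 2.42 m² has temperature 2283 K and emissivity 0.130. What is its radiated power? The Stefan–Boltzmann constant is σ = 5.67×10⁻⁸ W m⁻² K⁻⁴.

P = εσAT⁴ = 0.130 × 5.67×10⁻⁸ × 2.42 × (2283)⁴ = 0.130 × 5.67×10⁻⁸ × 2.42 × 2.72×10^13.
P = 4.85×10^5 W.

P ≈ 4.85×10^5 W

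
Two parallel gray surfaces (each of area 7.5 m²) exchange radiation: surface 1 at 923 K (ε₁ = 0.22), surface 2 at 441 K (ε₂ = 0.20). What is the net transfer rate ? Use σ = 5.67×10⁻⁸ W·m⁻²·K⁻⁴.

For two large parallel gray plates, q = σ(T₁⁴ − T₂⁴) / (1/ε₁ + 1/ε₂ − 1).
1/ε₁ + 1/ε₂ − 1 = 1/0.22 + 1/0.20 − 1 = 8.545.
T₁⁴ − T₂⁴ = 7.26×10^11 − 3.78×10^10 = 6.88×10^11 K⁴.
q = 5.67×10⁻⁸ × 6.88×10^11 / 8.545 = 4560 W/m².
Q = q·A = 4560 × 7.5 = 34200 W.

Q ≈ 34200 W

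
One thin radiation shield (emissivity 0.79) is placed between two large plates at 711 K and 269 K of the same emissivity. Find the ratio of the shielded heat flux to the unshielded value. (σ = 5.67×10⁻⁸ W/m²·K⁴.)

ratio ≈ 0.500

With N identical shields there are N+1 = 2 gaps in series, each with the same radiative resistance, so the flux falls to 1/(N+1) of its unshielded value.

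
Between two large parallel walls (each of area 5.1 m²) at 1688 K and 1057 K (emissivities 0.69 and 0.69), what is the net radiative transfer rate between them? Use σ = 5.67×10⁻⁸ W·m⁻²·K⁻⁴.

Q ≈ 1.05×10^6 W

For two large parallel gray plates, q = σ(T₁⁴ − T₂⁴) / (1/ε₁ + 1/ε₂ − 1).
1/ε₁ + 1/ε₂ − 1 = 1/0.69 + 1/0.69 − 1 = 1.899.
T₁⁴ − T₂⁴ = 8.12×10^12 − 1.25×10^12 = 6.87×10^12 K⁴.
q = 5.67×10⁻⁸ × 6.87×10^12 / 1.899 = 2.05×10^5 W/m².
Q = q·A = 2.05×10^5 × 5.1 = 1.05×10^6 W.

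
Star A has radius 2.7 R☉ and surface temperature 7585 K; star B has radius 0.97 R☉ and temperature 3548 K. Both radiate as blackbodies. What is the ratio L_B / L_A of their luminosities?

L_B/L_A ≈ 6.18×10^-3

L = 4πR²σT⁴ ∝ R²T⁴, so L_B/L_A = (0.97/2.7)² × (3548/7585)⁴ = 0.129 × 0.0479 = 6.18×10^-3.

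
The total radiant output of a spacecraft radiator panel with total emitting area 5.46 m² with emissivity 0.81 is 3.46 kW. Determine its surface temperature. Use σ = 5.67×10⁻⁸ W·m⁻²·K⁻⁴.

From P = εσAT⁴, T = (P / εσA)^(1/4) = (3460 / (0.81 × 5.67×10⁻⁸ × 5.46))^(1/4).
T = (1.38×10^10)^(1/4) = 343 K.

T ≈ 343 K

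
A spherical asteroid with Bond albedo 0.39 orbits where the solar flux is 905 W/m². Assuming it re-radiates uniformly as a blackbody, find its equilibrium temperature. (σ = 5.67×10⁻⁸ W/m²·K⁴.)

T ≈ 222 K

Power absorbed = (1−a)S·πR²; power emitted = 4πR²σT⁴. Equating and cancelling πR²:
T = ((1−a)S / 4σ)^(1/4) = (552 / (4 × 5.67×10⁻⁸))^(1/4) = (2.43×10^9)^(1/4).
T = 222 K.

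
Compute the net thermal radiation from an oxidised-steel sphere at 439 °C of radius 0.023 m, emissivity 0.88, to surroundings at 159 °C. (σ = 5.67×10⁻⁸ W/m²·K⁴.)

Q ≈ 73.7 W

A = 4πr² = 4π × (0.023)² = 6.65×10^-3 m².
Convert: 439 °C = 712 K; 159 °C = 432 K.
Q = εσA(T⁴ − T_s⁴). T⁴ − T_s⁴ = (712)⁴ − (432)⁴ = 2.57×10^11 − 3.48×10^10 = 2.22×10^11 K⁴.
Q = 0.88 × 5.67×10⁻⁸ × 6.65×10^-3 × 2.22×10^11 = 73.7 W.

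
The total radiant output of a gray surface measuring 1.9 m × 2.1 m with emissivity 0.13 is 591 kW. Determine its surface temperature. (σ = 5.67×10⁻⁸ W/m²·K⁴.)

A = 1.9 × 2.1 = 3.99 m².
From P = εσAT⁴, T = (P / εσA)^(1/4) = (5.91×10^5 / (0.13 × 5.67×10⁻⁸ × 3.99))^(1/4).
T = (2.01×10^13)^(1/4) = 2120 K.

T ≈ 2120 K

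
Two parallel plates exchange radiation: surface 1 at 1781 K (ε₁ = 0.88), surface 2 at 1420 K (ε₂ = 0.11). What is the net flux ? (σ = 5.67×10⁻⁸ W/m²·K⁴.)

For two large parallel gray plates, q = σ(T₁⁴ − T₂⁴) / (1/ε₁ + 1/ε₂ − 1).
1/ε₁ + 1/ε₂ − 1 = 1/0.88 + 1/0.11 − 1 = 9.227.
T₁⁴ − T₂⁴ = 1.01×10^13 − 4.07×10^12 = 6.00×10^12 K⁴.
q = 5.67×10⁻⁸ × 6.00×10^12 / 9.227 = 36800 W/m².

q ≈ 36800 W/m²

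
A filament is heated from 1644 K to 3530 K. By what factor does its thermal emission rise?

ratio ≈ 21.3

P ∝ T⁴, so the ratio is (3530/1644)⁴ = (2.147)⁴ = 21.3.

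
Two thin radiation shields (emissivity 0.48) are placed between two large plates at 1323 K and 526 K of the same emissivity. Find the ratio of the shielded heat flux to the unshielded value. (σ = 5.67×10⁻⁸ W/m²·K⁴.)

ratio ≈ 0.333

With N identical shields there are N+1 = 3 gaps in series, each with the same radiative resistance, so the flux falls to 1/(N+1) of its unshielded value.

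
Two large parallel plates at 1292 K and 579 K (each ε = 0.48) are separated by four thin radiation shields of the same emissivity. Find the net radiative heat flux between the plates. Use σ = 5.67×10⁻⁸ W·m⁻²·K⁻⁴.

Each of the 5 gaps contributes resistance (2/ε − 1) = 2/0.48 − 1 = 3.167; total = 15.83.
q = σ(T₁⁴ − T₂⁴) / 15.83 = 5.67×10⁻⁸ × 2.67×10^12 / 15.83 = 9580 W/m².

q ≈ 9580 W/m²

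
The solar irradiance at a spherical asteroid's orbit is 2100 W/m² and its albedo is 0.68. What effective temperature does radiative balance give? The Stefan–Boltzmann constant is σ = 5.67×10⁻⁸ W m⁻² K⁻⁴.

T ≈ 233 K

Power absorbed = (1−a)S·πR²; power emitted = 4πR²σT⁴. Equating and cancelling πR²:
T = ((1−a)S / 4σ)^(1/4) = (672 / (4 × 5.67×10⁻⁸))^(1/4) = (2.96×10^9)^(1/4).
T = 233 K.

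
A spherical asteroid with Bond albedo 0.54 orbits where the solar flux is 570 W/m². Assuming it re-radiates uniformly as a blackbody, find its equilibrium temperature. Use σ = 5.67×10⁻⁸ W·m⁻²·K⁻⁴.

T ≈ 184 K

Power absorbed = (1−a)S·πR²; power emitted = 4πR²σT⁴. Equating and cancelling πR²:
T = ((1−a)S / 4σ)^(1/4) = (262 / (4 × 5.67×10⁻⁸))^(1/4) = (1.16×10^9)^(1/4).
T = 184 K.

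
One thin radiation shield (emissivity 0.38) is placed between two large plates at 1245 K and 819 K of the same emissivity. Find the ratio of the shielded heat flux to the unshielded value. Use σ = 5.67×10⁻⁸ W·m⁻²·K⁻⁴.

ratio ≈ 0.500

With N identical shields there are N+1 = 2 gaps in series, each with the same radiative resistance, so the flux falls to 1/(N+1) of its unshielded value.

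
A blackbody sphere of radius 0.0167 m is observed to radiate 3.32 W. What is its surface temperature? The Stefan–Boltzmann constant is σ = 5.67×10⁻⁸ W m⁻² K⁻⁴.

A = 4πr² = 4π × (0.0167)² = 3.50×10^-3 m².
From P = σAT⁴, T = (P / σA)^(1/4) = (3.32 / (5.67×10⁻⁸ × 3.50×10^-3))^(1/4).
T = (1.67×10^10)^(1/4) = 360 K.

T ≈ 360 K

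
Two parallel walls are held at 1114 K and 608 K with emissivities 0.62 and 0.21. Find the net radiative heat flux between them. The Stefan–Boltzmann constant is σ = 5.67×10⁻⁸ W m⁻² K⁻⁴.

For two large parallel gray plates, q = σ(T₁⁴ − T₂⁴) / (1/ε₁ + 1/ε₂ − 1).
1/ε₁ + 1/ε₂ − 1 = 1/0.62 + 1/0.21 − 1 = 5.375.
T₁⁴ − T₂⁴ = 1.54×10^12 − 1.37×10^11 = 1.40×10^12 K⁴.
q = 5.67×10⁻⁸ × 1.40×10^12 / 5.375 = 14800 W/m².

q ≈ 14800 W/m²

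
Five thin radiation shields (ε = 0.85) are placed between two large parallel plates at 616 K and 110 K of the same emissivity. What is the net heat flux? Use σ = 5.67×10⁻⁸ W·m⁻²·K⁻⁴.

q ≈ 1000 W/m²

Each of the 6 gaps contributes resistance (2/ε − 1) = 2/0.85 − 1 = 1.353; total = 8.118.
q = σ(T₁⁴ − T₂⁴) / 8.118 = 5.67×10⁻⁸ × 1.44×10^11 / 8.118 = 1000 W/m².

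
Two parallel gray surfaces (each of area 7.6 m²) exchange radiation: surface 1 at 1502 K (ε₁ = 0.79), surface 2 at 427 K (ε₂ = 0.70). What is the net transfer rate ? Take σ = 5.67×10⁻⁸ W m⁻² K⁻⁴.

Q ≈ 1.29×10^6 W

For two large parallel gray plates, q = σ(T₁⁴ − T₂⁴) / (1/ε₁ + 1/ε₂ − 1).
1/ε₁ + 1/ε₂ − 1 = 1/0.79 + 1/0.70 − 1 = 1.694.
T₁⁴ − T₂⁴ = 5.09×10^12 − 3.32×10^10 = 5.06×10^12 K⁴.
q = 5.67×10⁻⁸ × 5.06×10^12 / 1.694 = 1.69×10^5 W/m².
Q = q·A = 1.69×10^5 × 7.6 = 1.29×10^6 W.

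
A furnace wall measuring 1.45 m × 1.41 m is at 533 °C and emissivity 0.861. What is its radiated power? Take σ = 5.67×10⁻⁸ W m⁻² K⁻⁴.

A = 1.45 × 1.41 = 2.04 m².
533 °C = 806 K.
P = εσAT⁴ = 0.861 × 5.67×10⁻⁸ × 2.04 × (806)⁴ = 0.861 × 5.67×10⁻⁸ × 2.04 × 4.22×10^11.
P = 42100 W.

P ≈ 42100 W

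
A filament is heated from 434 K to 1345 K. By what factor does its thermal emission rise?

ratio ≈ 92.2

P ∝ T⁴, so the ratio is (1345/434)⁴ = (3.099)⁴ = 92.2.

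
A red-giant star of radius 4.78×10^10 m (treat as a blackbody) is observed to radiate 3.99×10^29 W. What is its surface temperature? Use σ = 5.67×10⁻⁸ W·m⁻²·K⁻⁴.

A = 4πr² = 4π × (4.78×10^10)² = 2.87×10^22 m².
From P = σAT⁴, T = (P / σA)^(1/4) = (3.99×10^29 / (5.67×10⁻⁸ × 2.87×10^22))^(1/4).
T = (2.45×10^14)^(1/4) = 3960 K.

T ≈ 3960 K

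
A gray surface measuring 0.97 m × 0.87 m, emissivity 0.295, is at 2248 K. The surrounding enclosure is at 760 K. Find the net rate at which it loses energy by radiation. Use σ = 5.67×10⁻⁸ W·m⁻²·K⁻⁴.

Q ≈ 3.56×10^5 W

A = 0.97 × 0.87 = 0.844 m².
Q = εσA(T⁴ − T_s⁴). T⁴ − T_s⁴ = (2248)⁴ − (760)⁴ = 2.55×10^13 − 3.34×10^11 = 2.52×10^13 K⁴.
Q = 0.295 × 5.67×10⁻⁸ × 0.844 × 2.52×10^13 = 3.56×10^5 W.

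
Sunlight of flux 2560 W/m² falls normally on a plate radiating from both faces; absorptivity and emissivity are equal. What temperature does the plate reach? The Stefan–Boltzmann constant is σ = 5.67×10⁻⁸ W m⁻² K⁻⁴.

Absorbed flux αS = emitted flux 2εσT⁴ per unit area; with α = ε this gives T = (S/2σ)^(1/4).
T = (2560 / (2 × 5.67×10⁻⁸))^(1/4) = (2.26×10^10)^(1/4).
T = 388 K.

T ≈ 388 K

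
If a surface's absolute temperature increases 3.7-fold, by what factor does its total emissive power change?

P ∝ T⁴, so the power scales as (3.7)⁴ = 187.

factor ≈ 187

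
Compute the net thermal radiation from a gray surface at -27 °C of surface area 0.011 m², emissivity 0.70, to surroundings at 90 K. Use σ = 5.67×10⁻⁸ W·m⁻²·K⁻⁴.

Q ≈ 1.57 W

Convert: -27 °C = 246 K.
Q = εσA(T⁴ − T_s⁴). T⁴ − T_s⁴ = (246)⁴ − (90)⁴ = 3.66×10^9 − 6.56×10^7 = 3.60×10^9 K⁴.
Q = 0.70 × 5.67×10⁻⁸ × 0.0110 × 3.60×10^9 = 1.57 W.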